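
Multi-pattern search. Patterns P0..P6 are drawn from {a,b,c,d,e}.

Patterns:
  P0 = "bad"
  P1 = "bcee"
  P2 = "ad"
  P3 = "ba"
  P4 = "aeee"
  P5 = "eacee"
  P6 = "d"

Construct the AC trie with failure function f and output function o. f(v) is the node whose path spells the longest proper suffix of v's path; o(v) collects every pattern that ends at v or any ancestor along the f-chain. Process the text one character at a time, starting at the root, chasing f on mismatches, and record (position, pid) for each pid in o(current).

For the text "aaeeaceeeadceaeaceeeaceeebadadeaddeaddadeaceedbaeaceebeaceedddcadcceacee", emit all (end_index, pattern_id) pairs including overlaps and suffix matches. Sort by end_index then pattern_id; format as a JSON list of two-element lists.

Construct AC machine:
Trie (insert patterns):
  0='ε' goto a→7 b→1 d→17 e→12
  1='b' goto a→2 c→4
  2='ba' goto d→3  [P3 ends]
  3='bad' goto ·  [P0 ends]
  4='bc' goto e→5
  5='bce' goto e→6
  6='bcee' goto ·  [P1 ends]
  7='a' goto d→8 e→9
  8='ad' goto ·  [P2 ends]
  9='ae' goto e→10
  10='aee' goto e→11
  11='aeee' goto ·  [P4 ends]
  12='e' goto a→13
  13='ea' goto c→14
  14='eac' goto e→15
  15='eace' goto e→16
  16='eacee' goto ·  [P5 ends]
  17='d' goto ·  [P6 ends]

BFS fail/out derivation:
  fail(1) 'b': from fail(0)=0 chase 'b': 0 ⇒ 0;  out=∅∪out(0)=∅
  fail(7) 'a': from fail(0)=0 chase 'a': 0 ⇒ 0;  out=∅∪out(0)=∅
  fail(12) 'e': from fail(0)=0 chase 'e': 0 ⇒ 0;  out=∅∪out(0)=∅
  fail(17) 'd': from fail(0)=0 chase 'd': 0 ⇒ 0;  out={6}∪out(0)={6}
  fail(2) 'ba': from fail(1)=0 chase 'a': 0 ⇒ 7;  out={3}∪out(7)={3}
  fail(4) 'bc': from fail(1)=0 chase 'c': 0 ⇒ 0;  out=∅∪out(0)=∅
  fail(8) 'ad': from fail(7)=0 chase 'd': 0 ⇒ 17;  out={2}∪out(17)={2,6}
  fail(9) 'ae': from fail(7)=0 chase 'e': 0 ⇒ 12;  out=∅∪out(12)=∅
  fail(13) 'ea': from fail(12)=0 chase 'a': 0 ⇒ 7;  out=∅∪out(7)=∅
  fail(3) 'bad': from fail(2)=7 chase 'd': 7 ⇒ 8;  out={0}∪out(8)={0,2,6}
  fail(5) 'bce': from fail(4)=0 chase 'e': 0 ⇒ 12;  out=∅∪out(12)=∅
  fail(10) 'aee': from fail(9)=12 chase 'e': 12→0 ⇒ 12;  out=∅∪out(12)=∅
  fail(14) 'eac': from fail(13)=7 chase 'c': 7→0 ⇒ 0;  out=∅∪out(0)=∅
  fail(6) 'bcee': from fail(5)=12 chase 'e': 12→0 ⇒ 12;  out={1}∪out(12)={1}
  fail(11) 'aeee': from fail(10)=12 chase 'e': 12→0 ⇒ 12;  out={4}∪out(12)={4}
  fail(15) 'eace': from fail(14)=0 chase 'e': 0 ⇒ 12;  out=∅∪out(12)=∅
  fail(16) 'eacee': from fail(15)=12 chase 'e': 12→0 ⇒ 12;  out={5}∪out(12)={5}

Run:
[0] read 'a'  n0⇒n7
[1] read 'a'  n7⇒n7 ·f
[2] read 'e'  n7⇒n9
[3] read 'e'  n9⇒n10
[4] read 'a'  n10⇒n13 ·f
[5] read 'c'  n13⇒n14
[6] read 'e'  n14⇒n15
[7] read 'e'  n15⇒n16  → match P5@[3:7]
[8] read 'e'  n16⇒n12 ·f
[9] read 'a'  n12⇒n13
[10] read 'd'  n13⇒n8 ·f  → match P2@[9:10],P6@[10:10]
[11] read 'c'  n8⇒n0 ·f
[12] read 'e'  n0⇒n12
[13] read 'a'  n12⇒n13
[14] read 'e'  n13⇒n9 ·f
[15] read 'a'  n9⇒n13 ·f
[16] read 'c'  n13⇒n14
[17] read 'e'  n14⇒n15
[18] read 'e'  n15⇒n16  → match P5@[14:18]
[19] read 'e'  n16⇒n12 ·f
[20] read 'a'  n12⇒n13
[21] read 'c'  n13⇒n14
[22] read 'e'  n14⇒n15
[23] read 'e'  n15⇒n16  → match P5@[19:23]
[24] read 'e'  n16⇒n12 ·f
[25] read 'b'  n12⇒n1 ·f
[26] read 'a'  n1⇒n2  → match P3@[25:26]
[27] read 'd'  n2⇒n3  → match P0@[25:27],P2@[26:27],P6@[27:27]
[28] read 'a'  n3⇒n7 ·f
[29] read 'd'  n7⇒n8  → match P2@[28:29],P6@[29:29]
[30] read 'e'  n8⇒n12 ·f
[31] read 'a'  n12⇒n13
[32] read 'd'  n13⇒n8 ·f  → match P2@[31:32],P6@[32:32]
[33] read 'd'  n8⇒n17 ·f  → match P6@[33:33]
[34] read 'e'  n17⇒n12 ·f
[35] read 'a'  n12⇒n13
[36] read 'd'  n13⇒n8 ·f  → match P2@[35:36],P6@[36:36]
[37] read 'd'  n8⇒n17 ·f  → match P6@[37:37]
[38] read 'a'  n17⇒n7 ·f
[39] read 'd'  n7⇒n8  → match P2@[38:39],P6@[39:39]
[40] read 'e'  n8⇒n12 ·f
[41] read 'a'  n12⇒n13
[42] read 'c'  n13⇒n14
[43] read 'e'  n14⇒n15
[44] read 'e'  n15⇒n16  → match P5@[40:44]
[45] read 'd'  n16⇒n17 ·f  → match P6@[45:45]
[46] read 'b'  n17⇒n1 ·f
[47] read 'a'  n1⇒n2  → match P3@[46:47]
[48] read 'e'  n2⇒n9 ·f
[49] read 'a'  n9⇒n13 ·f
[50] read 'c'  n13⇒n14
[51] read 'e'  n14⇒n15
[52] read 'e'  n15⇒n16  → match P5@[48:52]
[53] read 'b'  n16⇒n1 ·f
[54] read 'e'  n1⇒n12 ·f
[55] read 'a'  n12⇒n13
[56] read 'c'  n13⇒n14
[57] read 'e'  n14⇒n15
[58] read 'e'  n15⇒n16  → match P5@[54:58]
[59] read 'd'  n16⇒n17 ·f  → match P6@[59:59]
[60] read 'd'  n17⇒n17 ·f  → match P6@[60:60]
[61] read 'd'  n17⇒n17 ·f  → match P6@[61:61]
[62] read 'c'  n17⇒n0 ·f
[63] read 'a'  n0⇒n7
[64] read 'd'  n7⇒n8  → match P2@[63:64],P6@[64:64]
[65] read 'c'  n8⇒n0 ·f
[66] read 'c'  n0⇒n0
[67] read 'e'  n0⇒n12
[68] read 'a'  n12⇒n13
[69] read 'c'  n13⇒n14
[70] read 'e'  n14⇒n15
[71] read 'e'  n15⇒n16  → match P5@[67:71]

All matches (sorted): [[7,5],[10,2],[10,6],[18,5],[23,5],[26,3],[27,0],[27,2],[27,6],[29,2],[29,6],[32,2],[32,6],[33,6],[36,2],[36,6],[37,6],[39,2],[39,6],[44,5],[45,6],[47,3],[52,5],[58,5],[59,6],[60,6],[61,6],[64,2],[64,6],[71,5]]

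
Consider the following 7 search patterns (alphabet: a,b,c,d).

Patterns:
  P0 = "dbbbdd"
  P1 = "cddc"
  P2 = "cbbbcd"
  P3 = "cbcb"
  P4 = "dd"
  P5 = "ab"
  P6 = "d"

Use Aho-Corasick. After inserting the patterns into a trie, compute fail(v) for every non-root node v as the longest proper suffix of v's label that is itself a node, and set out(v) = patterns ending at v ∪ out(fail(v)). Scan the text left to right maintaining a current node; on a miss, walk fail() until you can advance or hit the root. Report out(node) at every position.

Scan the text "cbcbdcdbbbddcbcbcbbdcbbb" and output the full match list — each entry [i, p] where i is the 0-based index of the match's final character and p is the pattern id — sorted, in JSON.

Build automaton:
Trie nodes:
  n0 'ε': a→19 c→7 d→1
  n1 'd': b→2 d→18  [P6 ends]
  n2 'db': b→3
  n3 'dbb': b→4
  n4 'dbbb': d→5
  n5 'dbbbd': d→6
  n6 'dbbbdd': ·  [P0 ends]
  n7 'c': b→11 d→8
  n8 'cd': d→9
  n9 'cdd': c→10
  n10 'cddc': ·  [P1 ends]
  n11 'cb': b→12 c→16
  n12 'cbb': b→13
  n13 'cbbb': c→14
  n14 'cbbbc': d→15
  n15 'cbbbcd': ·  [P2 ends]
  n16 'cbc': b→17
  n17 'cbcb': ·  [P3 ends]
  n18 'dd': ·  [P4 ends]
  n19 'a': b→20
  n20 'ab': ·  [P5 ends]

Failure links (BFS by depth):
  fail(1) 'd': from fail(0)=0 chase 'd': 0 ⇒ 0;  out={6}∪out(0)={6}
  fail(7) 'c': from fail(0)=0 chase 'c': 0 ⇒ 0;  out=∅∪out(0)=∅
  fail(19) 'a': from fail(0)=0 chase 'a': 0 ⇒ 0;  out=∅∪out(0)=∅
  fail(2) 'db': from fail(1)=0 chase 'b': 0 ⇒ 0;  out=∅∪out(0)=∅
  fail(8) 'cd': from fail(7)=0 chase 'd': 0 ⇒ 1;  out=∅∪out(1)={6}
  fail(11) 'cb': from fail(7)=0 chase 'b': 0 ⇒ 0;  out=∅∪out(0)=∅
  fail(18) 'dd': from fail(1)=0 chase 'd': 0 ⇒ 1;  out={4}∪out(1)={4,6}
  fail(20) 'ab': from fail(19)=0 chase 'b': 0 ⇒ 0;  out={5}∪out(0)={5}
  fail(3) 'dbb': from fail(2)=0 chase 'b': 0 ⇒ 0;  out=∅∪out(0)=∅
  fail(9) 'cdd': from fail(8)=1 chase 'd': 1 ⇒ 18;  out=∅∪out(18)={4,6}
  fail(12) 'cbb': from fail(11)=0 chase 'b': 0 ⇒ 0;  out=∅∪out(0)=∅
  fail(16) 'cbc': from fail(11)=0 chase 'c': 0 ⇒ 7;  out=∅∪out(7)=∅
  fail(4) 'dbbb': from fail(3)=0 chase 'b': 0 ⇒ 0;  out=∅∪out(0)=∅
  fail(10) 'cddc': from fail(9)=18 chase 'c': 18→1→0 ⇒ 7;  out={1}∪out(7)={1}
  fail(13) 'cbbb': from fail(12)=0 chase 'b': 0 ⇒ 0;  out=∅∪out(0)=∅
  fail(17) 'cbcb': from fail(16)=7 chase 'b': 7 ⇒ 11;  out={3}∪out(11)={3}
  fail(5) 'dbbbd': from fail(4)=0 chase 'd': 0 ⇒ 1;  out=∅∪out(1)={6}
  fail(14) 'cbbbc': from fail(13)=0 chase 'c': 0 ⇒ 7;  out=∅∪out(7)=∅
  fail(6) 'dbbbdd': from fail(5)=1 chase 'd': 1 ⇒ 18;  out={0}∪out(18)={0,4,6}
  fail(15) 'cbbbcd': from fail(14)=7 chase 'd': 7 ⇒ 8;  out={2}∪out(8)={2,6}

Run:
pos 0 'c': at 7
pos 1 'b': at 11
pos 2 'c': at 16
pos 3 'b': at 17  → match P3@[0:3]
pos 4 'd': at 1 (via fail)  → match P6@[4:4]
pos 5 'c': at 7 (via fail)
pos 6 'd': at 8  → match P6@[6:6]
pos 7 'b': at 2 (via fail)
pos 8 'b': at 3
pos 9 'b': at 4
pos 10 'd': at 5  → match P6@[10:10]
pos 11 'd': at 6  → match P0@[6:11],P4@[10:11],P6@[11:11]
pos 12 'c': at 7 (via fail)
pos 13 'b': at 11
pos 14 'c': at 16
pos 15 'b': at 17  → match P3@[12:15]
pos 16 'c': at 16 (via fail)
pos 17 'b': at 17  → match P3@[14:17]
pos 18 'b': at 12 (via fail)
pos 19 'd': at 1 (via fail)  → match P6@[19:19]
pos 20 'c': at 7 (via fail)
pos 21 'b': at 11
pos 22 'b': at 12
pos 23 'b': at 13

Result: [[3,3],[4,6],[6,6],[10,6],[11,0],[11,4],[11,6],[15,3],[17,3],[19,6]]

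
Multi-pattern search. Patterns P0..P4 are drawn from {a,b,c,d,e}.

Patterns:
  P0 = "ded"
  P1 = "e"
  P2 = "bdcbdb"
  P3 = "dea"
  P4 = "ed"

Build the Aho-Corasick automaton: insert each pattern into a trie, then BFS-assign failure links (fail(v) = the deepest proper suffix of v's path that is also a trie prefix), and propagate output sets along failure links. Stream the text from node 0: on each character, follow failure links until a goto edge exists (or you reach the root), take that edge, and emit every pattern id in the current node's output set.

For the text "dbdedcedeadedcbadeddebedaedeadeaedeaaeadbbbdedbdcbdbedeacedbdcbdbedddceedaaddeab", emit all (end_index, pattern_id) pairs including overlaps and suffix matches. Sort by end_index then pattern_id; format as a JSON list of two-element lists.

Build automaton:
Trie nodes:
  n0 'ε': b→5 d→1 e→4
  n1 'd': e→2
  n2 'de': a→11 d→3
  n3 'ded': ·  ←P0
  n4 'e': d→12  ←P1
  n5 'b': d→6
  n6 'bd': c→7
  n7 'bdc': b→8
  n8 'bdcb': d→9
  n9 'bdcbd': b→10
  n10 'bdcbdb': ·  ←P2
  n11 'dea': ·  ←P3
  n12 'ed': ·  ←P4

Failure links (BFS by depth):
  fail(1) 'd': from fail(0)=0 chase 'd': 0 ⇒ 0;  out=∅∪out(0)=∅
  fail(4) 'e': from fail(0)=0 chase 'e': 0 ⇒ 0;  out={1}∪out(0)={1}
  fail(5) 'b': from fail(0)=0 chase 'b': 0 ⇒ 0;  out=∅∪out(0)=∅
  fail(2) 'de': from fail(1)=0 chase 'e': 0 ⇒ 4;  out=∅∪out(4)={1}
  fail(6) 'bd': from fail(5)=0 chase 'd': 0 ⇒ 1;  out=∅∪out(1)=∅
  fail(12) 'ed': from fail(4)=0 chase 'd': 0 ⇒ 1;  out={4}∪out(1)={4}
  fail(3) 'ded': from fail(2)=4 chase 'd': 4 ⇒ 12;  out={0}∪out(12)={0,4}
  fail(7) 'bdc': from fail(6)=1 chase 'c': 1→0 ⇒ 0;  out=∅∪out(0)=∅
  fail(11) 'dea': from fail(2)=4 chase 'a': 4→0 ⇒ 0;  out={3}∪out(0)={3}
  fail(8) 'bdcb': from fail(7)=0 chase 'b': 0 ⇒ 5;  out=∅∪out(5)=∅
  fail(9) 'bdcbd': from fail(8)=5 chase 'd': 5 ⇒ 6;  out=∅∪out(6)=∅
  fail(10) 'bdcbdb': from fail(9)=6 chase 'b': 6→1→0 ⇒ 5;  out={2}∪out(5)={2}

Run:
[0] read 'd'  n0⇒n1
[1] read 'b'  n1⇒n5 ·f
[2] read 'd'  n5⇒n6
[3] read 'e'  n6⇒n2 ·f  ** P1@[3:3]
[4] read 'd'  n2⇒n3  ** P0@[2:4],P4@[3:4]
[5] read 'c'  n3⇒n0 ·f
[6] read 'e'  n0⇒n4  ** P1@[6:6]
[7] read 'd'  n4⇒n12  ** P4@[6:7]
[8] read 'e'  n12⇒n2 ·f  ** P1@[8:8]
[9] read 'a'  n2⇒n11  ** P3@[7:9]
[10] read 'd'  n11⇒n1 ·f
[11] read 'e'  n1⇒n2  ** P1@[11:11]
[12] read 'd'  n2⇒n3  ** P0@[10:12],P4@[11:12]
[13] read 'c'  n3⇒n0 ·f
[14] read 'b'  n0⇒n5
[15] read 'a'  n5⇒n0 ·f
[16] read 'd'  n0⇒n1
[17] read 'e'  n1⇒n2  ** P1@[17:17]
[18] read 'd'  n2⇒n3  ** P0@[16:18],P4@[17:18]
[19] read 'd'  n3⇒n1 ·f
[20] read 'e'  n1⇒n2  ** P1@[20:20]
[21] read 'b'  n2⇒n5 ·f
[22] read 'e'  n5⇒n4 ·f  ** P1@[22:22]
[23] read 'd'  n4⇒n12  ** P4@[22:23]
[24] read 'a'  n12⇒n0 ·f
[25] read 'e'  n0⇒n4  ** P1@[25:25]
[26] read 'd'  n4⇒n12  ** P4@[25:26]
[27] read 'e'  n12⇒n2 ·f  ** P1@[27:27]
[28] read 'a'  n2⇒n11  ** P3@[26:28]
[29] read 'd'  n11⇒n1 ·f
[30] read 'e'  n1⇒n2  ** P1@[30:30]
[31] read 'a'  n2⇒n11  ** P3@[29:31]
[32] read 'e'  n11⇒n4 ·f  ** P1@[32:32]
[33] read 'd'  n4⇒n12  ** P4@[32:33]
[34] read 'e'  n12⇒n2 ·f  ** P1@[34:34]
[35] read 'a'  n2⇒n11  ** P3@[33:35]
[36] read 'a'  n11⇒n0 ·f
[37] read 'e'  n0⇒n4  ** P1@[37:37]
[38] read 'a'  n4⇒n0 ·f
[39] read 'd'  n0⇒n1
[40] read 'b'  n1⇒n5 ·f
[41] read 'b'  n5⇒n5 ·f
[42] read 'b'  n5⇒n5 ·f
[43] read 'd'  n5⇒n6
[44] read 'e'  n6⇒n2 ·f  ** P1@[44:44]
[45] read 'd'  n2⇒n3  ** P0@[43:45],P4@[44:45]
[46] read 'b'  n3⇒n5 ·f
[47] read 'd'  n5⇒n6
[48] read 'c'  n6⇒n7
[49] read 'b'  n7⇒n8
[50] read 'd'  n8⇒n9
[51] read 'b'  n9⇒n10  ** P2@[46:51]
[52] read 'e'  n10⇒n4 ·f  ** P1@[52:52]
[53] read 'd'  n4⇒n12  ** P4@[52:53]
[54] read 'e'  n12⇒n2 ·f  ** P1@[54:54]
[55] read 'a'  n2⇒n11  ** P3@[53:55]
[56] read 'c'  n11⇒n0 ·f
[57] read 'e'  n0⇒n4  ** P1@[57:57]
[58] read 'd'  n4⇒n12  ** P4@[57:58]
[59] read 'b'  n12⇒n5 ·f
[60] read 'd'  n5⇒n6
[61] read 'c'  n6⇒n7
[62] read 'b'  n7⇒n8
[63] read 'd'  n8⇒n9
[64] read 'b'  n9⇒n10  ** P2@[59:64]
[65] read 'e'  n10⇒n4 ·f  ** P1@[65:65]
[66] read 'd'  n4⇒n12  ** P4@[65:66]
[67] read 'd'  n12⇒n1 ·f
[68] read 'd'  n1⇒n1 ·f
[69] read 'c'  n1⇒n0 ·f
[70] read 'e'  n0⇒n4  ** P1@[70:70]
[71] read 'e'  n4⇒n4 ·f  ** P1@[71:71]
[72] read 'd'  n4⇒n12  ** P4@[71:72]
[73] read 'a'  n12⇒n0 ·f
[74] read 'a'  n0⇒n0
[75] read 'd'  n0⇒n1
[76] read 'd'  n1⇒n1 ·f
[77] read 'e'  n1⇒n2  ** P1@[77:77]
[78] read 'a'  n2⇒n11  ** P3@[76:78]
[79] read 'b'  n11⇒n5 ·f

Result: [[3,1],[4,0],[4,4],[6,1],[7,4],[8,1],[9,3],[11,1],[12,0],[12,4],[17,1],[18,0],[18,4],[20,1],[22,1],[23,4],[25,1],[26,4],[27,1],[28,3],[30,1],[31,3],[32,1],[33,4],[34,1],[35,3],[37,1],[44,1],[45,0],[45,4],[51,2],[52,1],[53,4],[54,1],[55,3],[57,1],[58,4],[64,2],[65,1],[66,4],[70,1],[71,1],[72,4],[77,1],[78,3]]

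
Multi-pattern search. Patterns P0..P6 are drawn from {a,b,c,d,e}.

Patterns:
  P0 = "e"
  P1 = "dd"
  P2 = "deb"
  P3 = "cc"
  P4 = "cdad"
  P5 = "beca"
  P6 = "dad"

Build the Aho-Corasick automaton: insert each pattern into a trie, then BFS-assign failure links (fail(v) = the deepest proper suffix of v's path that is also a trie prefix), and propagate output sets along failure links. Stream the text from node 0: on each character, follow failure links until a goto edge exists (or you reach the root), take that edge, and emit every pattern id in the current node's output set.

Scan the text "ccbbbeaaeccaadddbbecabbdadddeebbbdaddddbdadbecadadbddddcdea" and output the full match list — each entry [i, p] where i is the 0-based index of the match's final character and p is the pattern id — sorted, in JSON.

Construct AC machine:
Trie nodes:
  0='ε' goto b→11 c→6 d→2 e→1
  1='e' goto ·  ←P0
  2='d' goto a→15 d→3 e→4
  3='dd' goto ·  ←P1
  4='de' goto b→5
  5='deb' goto ·  ←P2
  6='c' goto c→7 d→8
  7='cc' goto ·  ←P3
  8='cd' goto a→9
  9='cda' goto d→10
  10='cdad' goto ·  ←P4
  11='b' goto e→12
  12='be' goto c→13
  13='bec' goto a→14
  14='beca' goto ·  ←P5
  15='da' goto d→16
  16='dad' goto ·  ←P6

Failure links (BFS by depth):
  fail(1) 'e': from fail(0)=0 chase 'e': 0 ⇒ 0;  out={0}∪out(0)={0}
  fail(2) 'd': from fail(0)=0 chase 'd': 0 ⇒ 0;  out=∅∪out(0)=∅
  fail(6) 'c': from fail(0)=0 chase 'c': 0 ⇒ 0;  out=∅∪out(0)=∅
  fail(11) 'b': from fail(0)=0 chase 'b': 0 ⇒ 0;  out=∅∪out(0)=∅
  fail(3) 'dd': from fail(2)=0 chase 'd': 0 ⇒ 2;  out={1}∪out(2)={1}
  fail(4) 'de': from fail(2)=0 chase 'e': 0 ⇒ 1;  out=∅∪out(1)={0}
  fail(7) 'cc': from fail(6)=0 chase 'c': 0 ⇒ 6;  out={3}∪out(6)={3}
  fail(8) 'cd': from fail(6)=0 chase 'd': 0 ⇒ 2;  out=∅∪out(2)=∅
  fail(12) 'be': from fail(11)=0 chase 'e': 0 ⇒ 1;  out=∅∪out(1)={0}
  fail(15) 'da': from fail(2)=0 chase 'a': 0 ⇒ 0;  out=∅∪out(0)=∅
  fail(5) 'deb': from fail(4)=1 chase 'b': 1→0 ⇒ 11;  out={2}∪out(11)={2}
  fail(9) 'cda': from fail(8)=2 chase 'a': 2 ⇒ 15;  out=∅∪out(15)=∅
  fail(13) 'bec': from fail(12)=1 chase 'c': 1→0 ⇒ 6;  out=∅∪out(6)=∅
  fail(16) 'dad': from fail(15)=0 chase 'd': 0 ⇒ 2;  out={6}∪out(2)={6}
  fail(10) 'cdad': from fail(9)=15 chase 'd': 15 ⇒ 16;  out={4}∪out(16)={4,6}
  fail(14) 'beca': from fail(13)=6 chase 'a': 6→0 ⇒ 0;  out={5}∪out(0)={5}

Text stream:
i=0 'c': node 0→6
i=1 'c': node 6→7  ** P3@[0:1]
i=2 'b': node 7→11 (via fail)
i=3 'b': node 11→11 (via fail)
i=4 'b': node 11→11 (via fail)
i=5 'e': node 11→12  ** P0@[5:5]
i=6 'a': node 12→0 (via fail)
i=7 'a': node 0→0
i=8 'e': node 0→1  ** P0@[8:8]
i=9 'c': node 1→6 (via fail)
i=10 'c': node 6→7  ** P3@[9:10]
i=11 'a': node 7→0 (via fail)
i=12 'a': node 0→0
i=13 'd': node 0→2
i=14 'd': node 2→3  ** P1@[13:14]
i=15 'd': node 3→3 (via fail)  ** P1@[14:15]
i=16 'b': node 3→11 (via fail)
i=17 'b': node 11→11 (via fail)
i=18 'e': node 11→12  ** P0@[18:18]
i=19 'c': node 12→13
i=20 'a': node 13→14  ** P5@[17:20]
i=21 'b': node 14→11 (via fail)
i=22 'b': node 11→11 (via fail)
i=23 'd': node 11→2 (via fail)
i=24 'a': node 2→15
i=25 'd': node 15→16  ** P6@[23:25]
i=26 'd': node 16→3 (via fail)  ** P1@[25:26]
i=27 'd': node 3→3 (via fail)  ** P1@[26:27]
i=28 'e': node 3→4 (via fail)  ** P0@[28:28]
i=29 'e': node 4→1 (via fail)  ** P0@[29:29]
i=30 'b': node 1→11 (via fail)
i=31 'b': node 11→11 (via fail)
i=32 'b': node 11→11 (via fail)
i=33 'd': node 11→2 (via fail)
i=34 'a': node 2→15
i=35 'd': node 15→16  ** P6@[33:35]
i=36 'd': node 16→3 (via fail)  ** P1@[35:36]
i=37 'd': node 3→3 (via fail)  ** P1@[36:37]
i=38 'd': node 3→3 (via fail)  ** P1@[37:38]
i=39 'b': node 3→11 (via fail)
i=40 'd': node 11→2 (via fail)
i=41 'a': node 2→15
i=42 'd': node 15→16  ** P6@[40:42]
i=43 'b': node 16→11 (via fail)
i=44 'e': node 11→12  ** P0@[44:44]
i=45 'c': node 12→13
i=46 'a': node 13→14  ** P5@[43:46]
i=47 'd': node 14→2 (via fail)
i=48 'a': node 2→15
i=49 'd': node 15→16  ** P6@[47:49]
i=50 'b': node 16→11 (via fail)
i=51 'd': node 11→2 (via fail)
i=52 'd': node 2→3  ** P1@[51:52]
i=53 'd': node 3→3 (via fail)  ** P1@[52:53]
i=54 'd': node 3→3 (via fail)  ** P1@[53:54]
i=55 'c': node 3→6 (via fail)
i=56 'd': node 6→8
i=57 'e': node 8→4 (via fail)  ** P0@[57:57]
i=58 'a': node 4→0 (via fail)

All matches (sorted): [[1,3],[5,0],[8,0],[10,3],[14,1],[15,1],[18,0],[20,5],[25,6],[26,1],[27,1],[28,0],[29,0],[35,6],[36,1],[37,1],[38,1],[42,6],[44,0],[46,5],[49,6],[52,1],[53,1],[54,1],[57,0]]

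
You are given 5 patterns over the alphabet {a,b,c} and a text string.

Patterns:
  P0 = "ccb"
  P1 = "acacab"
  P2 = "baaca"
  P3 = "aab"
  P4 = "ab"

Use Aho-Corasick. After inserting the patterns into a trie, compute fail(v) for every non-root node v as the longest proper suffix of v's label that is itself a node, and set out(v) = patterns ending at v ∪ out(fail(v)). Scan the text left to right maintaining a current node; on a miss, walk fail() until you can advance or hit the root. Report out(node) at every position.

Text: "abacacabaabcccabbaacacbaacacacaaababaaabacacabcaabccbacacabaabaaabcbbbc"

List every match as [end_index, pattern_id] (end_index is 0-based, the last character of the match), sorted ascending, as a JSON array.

Construct AC machine:
Trie (insert patterns):
  n0 'ε': a→4 b→10 c→1
  n1 'c': c→2
  n2 'cc': b→3
  n3 'ccb': ·  [P0 ends]
  n4 'a': a→15 b→17 c→5
  n5 'ac': a→6
  n6 'aca': c→7
  n7 'acac': a→8
  n8 'acaca': b→9
  n9 'acacab': ·  [P1 ends]
  n10 'b': a→11
  n11 'ba': a→12
  n12 'baa': c→13
  n13 'baac': a→14
  n14 'baaca': ·  [P2 ends]
  n15 'aa': b→16
  n16 'aab': ·  [P3 ends]
  n17 'ab': ·  [P4 ends]

Failure links (BFS by depth):
  n1('c'): parent n0 fail=0; on 'c' 0 → fail=0;  out ∅∪∅=∅
  n4('a'): parent n0 fail=0; on 'a' 0 → fail=0;  out ∅∪∅=∅
  n10('b'): parent n0 fail=0; on 'b' 0 → fail=0;  out ∅∪∅=∅
  n2('cc'): parent n1 fail=0; on 'c' 0 → fail=1;  out ∅∪∅=∅
  n5('ac'): parent n4 fail=0; on 'c' 0 → fail=1;  out ∅∪∅=∅
  n11('ba'): parent n10 fail=0; on 'a' 0 → fail=4;  out ∅∪∅=∅
  n15('aa'): parent n4 fail=0; on 'a' 0 → fail=4;  out ∅∪∅=∅
  n17('ab'): parent n4 fail=0; on 'b' 0 → fail=10;  out {4}∪∅={4}
  n3('ccb'): parent n2 fail=1; on 'b' 1→0 → fail=10;  out {0}∪∅={0}
  n6('aca'): parent n5 fail=1; on 'a' 1→0 → fail=4;  out ∅∪∅=∅
  n12('baa'): parent n11 fail=4; on 'a' 4 → fail=15;  out ∅∪∅=∅
  n16('aab'): parent n15 fail=4; on 'b' 4 → fail=17;  out {3}∪{4}={3,4}
  n7('acac'): parent n6 fail=4; on 'c' 4 → fail=5;  out ∅∪∅=∅
  n13('baac'): parent n12 fail=15; on 'c' 15→4 → fail=5;  out ∅∪∅=∅
  n8('acaca'): parent n7 fail=5; on 'a' 5 → fail=6;  out ∅∪∅=∅
  n14('baaca'): parent n13 fail=5; on 'a' 5 → fail=6;  out {2}∪∅={2}
  n9('acacab'): parent n8 fail=6; on 'b' 6→4 → fail=17;  out {1}∪{4}={1,4}

Scan:
pos 0 'a': at 4
pos 1 'b': at 17  → match P4@[0:1]
pos 2 'a': at 11 (fail-walked)
pos 3 'c': at 5 (fail-walked)
pos 4 'a': at 6
pos 5 'c': at 7
pos 6 'a': at 8
pos 7 'b': at 9  → match P1@[2:7],P4@[6:7]
pos 8 'a': at 11 (fail-walked)
pos 9 'a': at 12
pos 10 'b': at 16 (fail-walked)  → match P3@[8:10],P4@[9:10]
pos 11 'c': at 1 (fail-walked)
pos 12 'c': at 2
pos 13 'c': at 2 (fail-walked)
pos 14 'a': at 4 (fail-walked)
pos 15 'b': at 17  → match P4@[14:15]
pos 16 'b': at 10 (fail-walked)
pos 17 'a': at 11
pos 18 'a': at 12
pos 19 'c': at 13
pos 20 'a': at 14  → match P2@[16:20]
pos 21 'c': at 7 (fail-walked)
pos 22 'b': at 10 (fail-walked)
pos 23 'a': at 11
pos 24 'a': at 12
pos 25 'c': at 13
pos 26 'a': at 14  → match P2@[22:26]
pos 27 'c': at 7 (fail-walked)
pos 28 'a': at 8
pos 29 'c': at 7 (fail-walked)
pos 30 'a': at 8
pos 31 'a': at 15 (fail-walked)
pos 32 'a': at 15 (fail-walked)
pos 33 'b': at 16  → match P3@[31:33],P4@[32:33]
pos 34 'a': at 11 (fail-walked)
pos 35 'b': at 17 (fail-walked)  → match P4@[34:35]
pos 36 'a': at 11 (fail-walked)
pos 37 'a': at 12
pos 38 'a': at 15 (fail-walked)
pos 39 'b': at 16  → match P3@[37:39],P4@[38:39]
pos 40 'a': at 11 (fail-walked)
pos 41 'c': at 5 (fail-walked)
pos 42 'a': at 6
pos 43 'c': at 7
pos 44 'a': at 8
pos 45 'b': at 9  → match P1@[40:45],P4@[44:45]
pos 46 'c': at 1 (fail-walked)
pos 47 'a': at 4 (fail-walked)
pos 48 'a': at 15
pos 49 'b': at 16  → match P3@[47:49],P4@[48:49]
pos 50 'c': at 1 (fail-walked)
pos 51 'c': at 2
pos 52 'b': at 3  → match P0@[50:52]
pos 53 'a': at 11 (fail-walked)
pos 54 'c': at 5 (fail-walked)
pos 55 'a': at 6
pos 56 'c': at 7
pos 57 'a': at 8
pos 58 'b': at 9  → match P1@[53:58],P4@[57:58]
pos 59 'a': at 11 (fail-walked)
pos 60 'a': at 12
pos 61 'b': at 16 (fail-walked)  → match P3@[59:61],P4@[60:61]
pos 62 'a': at 11 (fail-walked)
pos 63 'a': at 12
pos 64 'a': at 15 (fail-walked)
pos 65 'b': at 16  → match P3@[63:65],P4@[64:65]
pos 66 'c': at 1 (fail-walked)
pos 67 'b': at 10 (fail-walked)
pos 68 'b': at 10 (fail-walked)
pos 69 'b': at 10 (fail-walked)
pos 70 'c': at 1 (fail-walked)

All matches (sorted): [[1,4],[7,1],[7,4],[10,3],[10,4],[15,4],[20,2],[26,2],[33,3],[33,4],[35,4],[39,3],[39,4],[45,1],[45,4],[49,3],[49,4],[52,0],[58,1],[58,4],[61,3],[61,4],[65,3],[65,4]]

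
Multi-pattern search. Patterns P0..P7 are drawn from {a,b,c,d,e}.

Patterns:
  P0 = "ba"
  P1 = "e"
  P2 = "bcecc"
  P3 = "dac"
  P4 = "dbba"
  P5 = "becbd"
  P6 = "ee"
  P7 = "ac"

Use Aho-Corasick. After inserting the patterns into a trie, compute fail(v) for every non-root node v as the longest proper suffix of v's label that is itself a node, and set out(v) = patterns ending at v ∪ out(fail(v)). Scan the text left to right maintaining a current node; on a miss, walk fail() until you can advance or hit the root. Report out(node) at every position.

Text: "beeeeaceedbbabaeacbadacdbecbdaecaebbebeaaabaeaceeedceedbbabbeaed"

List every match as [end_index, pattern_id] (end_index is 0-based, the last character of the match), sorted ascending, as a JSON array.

Build automaton:
Trie (insert patterns):
  0='ε' goto a→19 b→1 d→8 e→3
  1='b' goto a→2 c→4 e→14
  2='ba' goto ·  ←P0
  3='e' goto e→18  ←P1
  4='bc' goto e→5
  5='bce' goto c→6
  6='bcec' goto c→7
  7='bcecc' goto ·  ←P2
  8='d' goto a→9 b→11
  9='da' goto c→10
  10='dac' goto ·  ←P3
  11='db' goto b→12
  12='dbb' goto a→13
  13='dbba' goto ·  ←P4
  14='be' goto c→15
  15='bec' goto b→16
  16='becb' goto d→17
  17='becbd' goto ·  ←P5
  18='ee' goto ·  ←P6
  19='a' goto c→20
  20='ac' goto ·  ←P7

Failure links (BFS by depth):
  fail(1) 'b': from fail(0)=0 chase 'b': 0 ⇒ 0;  out=∅∪out(0)=∅
  fail(3) 'e': from fail(0)=0 chase 'e': 0 ⇒ 0;  out={1}∪out(0)={1}
  fail(8) 'd': from fail(0)=0 chase 'd': 0 ⇒ 0;  out=∅∪out(0)=∅
  fail(19) 'a': from fail(0)=0 chase 'a': 0 ⇒ 0;  out=∅∪out(0)=∅
  fail(2) 'ba': from fail(1)=0 chase 'a': 0 ⇒ 19;  out={0}∪out(19)={0}
  fail(4) 'bc': from fail(1)=0 chase 'c': 0 ⇒ 0;  out=∅∪out(0)=∅
  fail(9) 'da': from fail(8)=0 chase 'a': 0 ⇒ 19;  out=∅∪out(19)=∅
  fail(11) 'db': from fail(8)=0 chase 'b': 0 ⇒ 1;  out=∅∪out(1)=∅
  fail(14) 'be': from fail(1)=0 chase 'e': 0 ⇒ 3;  out=∅∪out(3)={1}
  fail(18) 'ee': from fail(3)=0 chase 'e': 0 ⇒ 3;  out={6}∪out(3)={1,6}
  fail(20) 'ac': from fail(19)=0 chase 'c': 0 ⇒ 0;  out={7}∪out(0)={7}
  fail(5) 'bce': from fail(4)=0 chase 'e': 0 ⇒ 3;  out=∅∪out(3)={1}
  fail(10) 'dac': from fail(9)=19 chase 'c': 19 ⇒ 20;  out={3}∪out(20)={3,7}
  fail(12) 'dbb': from fail(11)=1 chase 'b': 1→0 ⇒ 1;  out=∅∪out(1)=∅
  fail(15) 'bec': from fail(14)=3 chase 'c': 3→0 ⇒ 0;  out=∅∪out(0)=∅
  fail(6) 'bcec': from fail(5)=3 chase 'c': 3→0 ⇒ 0;  out=∅∪out(0)=∅
  fail(13) 'dbba': from fail(12)=1 chase 'a': 1 ⇒ 2;  out={4}∪out(2)={0,4}
  fail(16) 'becb': from fail(15)=0 chase 'b': 0 ⇒ 1;  out=∅∪out(1)=∅
  fail(7) 'bcecc': from fail(6)=0 chase 'c': 0 ⇒ 0;  out={2}∪out(0)={2}
  fail(17) 'becbd': from fail(16)=1 chase 'd': 1→0 ⇒ 8;  out={5}∪out(8)={5}

Run:
[0] read 'b'  n0⇒n1
[1] read 'e'  n1⇒n14  emit P1@[1:1]
[2] read 'e'  n14⇒n18 (fail-walked)  emit P1@[2:2],P6@[1:2]
[3] read 'e'  n18⇒n18 (fail-walked)  emit P1@[3:3],P6@[2:3]
[4] read 'e'  n18⇒n18 (fail-walked)  emit P1@[4:4],P6@[3:4]
[5] read 'a'  n18⇒n19 (fail-walked)
[6] read 'c'  n19⇒n20  emit P7@[5:6]
[7] read 'e'  n20⇒n3 (fail-walked)  emit P1@[7:7]
[8] read 'e'  n3⇒n18  emit P1@[8:8],P6@[7:8]
[9] read 'd'  n18⇒n8 (fail-walked)
[10] read 'b'  n8⇒n11
[11] read 'b'  n11⇒n12
[12] read 'a'  n12⇒n13  emit P0@[11:12],P4@[9:12]
[13] read 'b'  n13⇒n1 (fail-walked)
[14] read 'a'  n1⇒n2  emit P0@[13:14]
[15] read 'e'  n2⇒n3 (fail-walked)  emit P1@[15:15]
[16] read 'a'  n3⇒n19 (fail-walked)
[17] read 'c'  n19⇒n20  emit P7@[16:17]
[18] read 'b'  n20⇒n1 (fail-walked)
[19] read 'a'  n1⇒n2  emit P0@[18:19]
[20] read 'd'  n2⇒n8 (fail-walked)
[21] read 'a'  n8⇒n9
[22] read 'c'  n9⇒n10  emit P3@[20:22],P7@[21:22]
[23] read 'd'  n10⇒n8 (fail-walked)
[24] read 'b'  n8⇒n11
[25] read 'e'  n11⇒n14 (fail-walked)  emit P1@[25:25]
[26] read 'c'  n14⇒n15
[27] read 'b'  n15⇒n16
[28] read 'd'  n16⇒n17  emit P5@[24:28]
[29] read 'a'  n17⇒n9 (fail-walked)
[30] read 'e'  n9⇒n3 (fail-walked)  emit P1@[30:30]
[31] read 'c'  n3⇒n0 (fail-walked)
[32] read 'a'  n0⇒n19
[33] read 'e'  n19⇒n3 (fail-walked)  emit P1@[33:33]
[34] read 'b'  n3⇒n1 (fail-walked)
[35] read 'b'  n1⇒n1 (fail-walked)
[36] read 'e'  n1⇒n14  emit P1@[36:36]
[37] read 'b'  n14⇒n1 (fail-walked)
[38] read 'e'  n1⇒n14  emit P1@[38:38]
[39] read 'a'  n14⇒n19 (fail-walked)
[40] read 'a'  n19⇒n19 (fail-walked)
[41] read 'a'  n19⇒n19 (fail-walked)
[42] read 'b'  n19⇒n1 (fail-walked)
[43] read 'a'  n1⇒n2  emit P0@[42:43]
[44] read 'e'  n2⇒n3 (fail-walked)  emit P1@[44:44]
[45] read 'a'  n3⇒n19 (fail-walked)
[46] read 'c'  n19⇒n20  emit P7@[45:46]
[47] read 'e'  n20⇒n3 (fail-walked)  emit P1@[47:47]
[48] read 'e'  n3⇒n18  emit P1@[48:48],P6@[47:48]
[49] read 'e'  n18⇒n18 (fail-walked)  emit P1@[49:49],P6@[48:49]
[50] read 'd'  n18⇒n8 (fail-walked)
[51] read 'c'  n8⇒n0 (fail-walked)
[52] read 'e'  n0⇒n3  emit P1@[52:52]
[53] read 'e'  n3⇒n18  emit P1@[53:53],P6@[52:53]
[54] read 'd'  n18⇒n8 (fail-walked)
[55] read 'b'  n8⇒n11
[56] read 'b'  n11⇒n12
[57] read 'a'  n12⇒n13  emit P0@[56:57],P4@[54:57]
[58] read 'b'  n13⇒n1 (fail-walked)
[59] read 'b'  n1⇒n1 (fail-walked)
[60] read 'e'  n1⇒n14  emit P1@[60:60]
[61] read 'a'  n14⇒n19 (fail-walked)
[62] read 'e'  n19⇒n3 (fail-walked)  emit P1@[62:62]
[63] read 'd'  n3⇒n8 (fail-walked)

Result: [[1,1],[2,1],[2,6],[3,1],[3,6],[4,1],[4,6],[6,7],[7,1],[8,1],[8,6],[12,0],[12,4],[14,0],[15,1],[17,7],[19,0],[22,3],[22,7],[25,1],[28,5],[30,1],[33,1],[36,1],[38,1],[43,0],[44,1],[46,7],[47,1],[48,1],[48,6],[49,1],[49,6],[52,1],[53,1],[53,6],[57,0],[57,4],[60,1],[62,1]]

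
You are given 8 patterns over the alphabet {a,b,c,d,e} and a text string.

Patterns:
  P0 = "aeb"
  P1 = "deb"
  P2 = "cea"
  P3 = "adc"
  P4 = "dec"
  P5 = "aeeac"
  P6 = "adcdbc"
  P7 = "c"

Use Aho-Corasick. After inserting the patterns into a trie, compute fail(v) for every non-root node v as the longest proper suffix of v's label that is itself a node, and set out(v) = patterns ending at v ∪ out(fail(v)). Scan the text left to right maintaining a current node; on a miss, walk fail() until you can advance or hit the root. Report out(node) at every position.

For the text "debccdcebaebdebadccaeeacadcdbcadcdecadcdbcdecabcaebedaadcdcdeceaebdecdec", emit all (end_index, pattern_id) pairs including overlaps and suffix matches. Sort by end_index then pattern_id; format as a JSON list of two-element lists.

Build automaton:
Trie nodes:
  n0 'ε': a→1 c→7 d→4
  n1 'a': d→10 e→2
  n2 'ae': b→3 e→13
  n3 'aeb': ·  [P0 ends]
  n4 'd': e→5
  n5 'de': b→6 c→12
  n6 'deb': ·  [P1 ends]
  n7 'c': e→8  [P7 ends]
  n8 'ce': a→9
  n9 'cea': ·  [P2 ends]
  n10 'ad': c→11
  n11 'adc': d→16  [P3 ends]
  n12 'dec': ·  [P4 ends]
  n13 'aee': a→14
  n14 'aeea': c→15
  n15 'aeeac': ·  [P5 ends]
  n16 'adcd': b→17
  n17 'adcdb': c→18
  n18 'adcdbc': ·  [P6 ends]

BFS fail/out derivation:
  n1('a'): parent n0 fail=0; on 'a' 0 → fail=0;  out ∅∪∅=∅
  n4('d'): parent n0 fail=0; on 'd' 0 → fail=0;  out ∅∪∅=∅
  n7('c'): parent n0 fail=0; on 'c' 0 → fail=0;  out {7}∪∅={7}
  n2('ae'): parent n1 fail=0; on 'e' 0 → fail=0;  out ∅∪∅=∅
  n5('de'): parent n4 fail=0; on 'e' 0 → fail=0;  out ∅∪∅=∅
  n8('ce'): parent n7 fail=0; on 'e' 0 → fail=0;  out ∅∪∅=∅
  n10('ad'): parent n1 fail=0; on 'd' 0 → fail=4;  out ∅∪∅=∅
  n3('aeb'): parent n2 fail=0; on 'b' 0 → fail=0;  out {0}∪∅={0}
  n6('deb'): parent n5 fail=0; on 'b' 0 → fail=0;  out {1}∪∅={1}
  n9('cea'): parent n8 fail=0; on 'a' 0 → fail=1;  out {2}∪∅={2}
  n11('adc'): parent n10 fail=4; on 'c' 4→0 → fail=7;  out {3}∪{7}={3,7}
  n12('dec'): parent n5 fail=0; on 'c' 0 → fail=7;  out {4}∪{7}={4,7}
  n13('aee'): parent n2 fail=0; on 'e' 0 → fail=0;  out ∅∪∅=∅
  n14('aeea'): parent n13 fail=0; on 'a' 0 → fail=1;  out ∅∪∅=∅
  n16('adcd'): parent n11 fail=7; on 'd' 7→0 → fail=4;  out ∅∪∅=∅
  n15('aeeac'): parent n14 fail=1; on 'c' 1→0 → fail=7;  out {5}∪{7}={5,7}
  n17('adcdb'): parent n16 fail=4; on 'b' 4→0 → fail=0;  out ∅∪∅=∅
  n18('adcdbc'): parent n17 fail=0; on 'c' 0 → fail=7;  out {6}∪{7}={6,7}

Run:
i=0 'd': node 0→4
i=1 'e': node 4→5
i=2 'b': node 5→6  ** P1@[0:2]
i=3 'c': node 6→7 (via fail)  ** P7@[3:3]
i=4 'c': node 7→7 (via fail)  ** P7@[4:4]
i=5 'd': node 7→4 (via fail)
i=6 'c': node 4→7 (via fail)  ** P7@[6:6]
i=7 'e': node 7→8
i=8 'b': node 8→0 (via fail)
i=9 'a': node 0→1
i=10 'e': node 1→2
i=11 'b': node 2→3  ** P0@[9:11]
i=12 'd': node 3→4 (via fail)
i=13 'e': node 4→5
i=14 'b': node 5→6  ** P1@[12:14]
i=15 'a': node 6→1 (via fail)
i=16 'd': node 1→10
i=17 'c': node 10→11  ** P3@[15:17],P7@[17:17]
i=18 'c': node 11→7 (via fail)  ** P7@[18:18]
i=19 'a': node 7→1 (via fail)
i=20 'e': node 1→2
i=21 'e': node 2→13
i=22 'a': node 13→14
i=23 'c': node 14→15  ** P5@[19:23],P7@[23:23]
i=24 'a': node 15→1 (via fail)
i=25 'd': node 1→10
i=26 'c': node 10→11  ** P3@[24:26],P7@[26:26]
i=27 'd': node 11→16
i=28 'b': node 16→17
i=29 'c': node 17→18  ** P6@[24:29],P7@[29:29]
i=30 'a': node 18→1 (via fail)
i=31 'd': node 1→10
i=32 'c': node 10→11  ** P3@[30:32],P7@[32:32]
i=33 'd': node 11→16
i=34 'e': node 16→5 (via fail)
i=35 'c': node 5→12  ** P4@[33:35],P7@[35:35]
i=36 'a': node 12→1 (via fail)
i=37 'd': node 1→10
i=38 'c': node 10→11  ** P3@[36:38],P7@[38:38]
i=39 'd': node 11→16
i=40 'b': node 16→17
i=41 'c': node 17→18  ** P6@[36:41],P7@[41:41]
i=42 'd': node 18→4 (via fail)
i=43 'e': node 4→5
i=44 'c': node 5→12  ** P4@[42:44],P7@[44:44]
i=45 'a': node 12→1 (via fail)
i=46 'b': node 1→0 (via fail)
i=47 'c': node 0→7  ** P7@[47:47]
i=48 'a': node 7→1 (via fail)
i=49 'e': node 1→2
i=50 'b': node 2→3  ** P0@[48:50]
i=51 'e': node 3→0 (via fail)
i=52 'd': node 0→4
i=53 'a': node 4→1 (via fail)
i=54 'a': node 1→1 (via fail)
i=55 'd': node 1→10
i=56 'c': node 10→11  ** P3@[54:56],P7@[56:56]
i=57 'd': node 11→16
i=58 'c': node 16→7 (via fail)  ** P7@[58:58]
i=59 'd': node 7→4 (via fail)
i=60 'e': node 4→5
i=61 'c': node 5→12  ** P4@[59:61],P7@[61:61]
i=62 'e': node 12→8 (via fail)
i=63 'a': node 8→9  ** P2@[61:63]
i=64 'e': node 9→2 (via fail)
i=65 'b': node 2→3  ** P0@[63:65]
i=66 'd': node 3→4 (via fail)
i=67 'e': node 4→5
i=68 'c': node 5→12  ** P4@[66:68],P7@[68:68]
i=69 'd': node 12→4 (via fail)
i=70 'e': node 4→5
i=71 'c': node 5→12  ** P4@[69:71],P7@[71:71]

Result: [[2,1],[3,7],[4,7],[6,7],[11,0],[14,1],[17,3],[17,7],[18,7],[23,5],[23,7],[26,3],[26,7],[29,6],[29,7],[32,3],[32,7],[35,4],[35,7],[38,3],[38,7],[41,6],[41,7],[44,4],[44,7],[47,7],[50,0],[56,3],[56,7],[58,7],[61,4],[61,7],[63,2],[65,0],[68,4],[68,7],[71,4],[71,7]]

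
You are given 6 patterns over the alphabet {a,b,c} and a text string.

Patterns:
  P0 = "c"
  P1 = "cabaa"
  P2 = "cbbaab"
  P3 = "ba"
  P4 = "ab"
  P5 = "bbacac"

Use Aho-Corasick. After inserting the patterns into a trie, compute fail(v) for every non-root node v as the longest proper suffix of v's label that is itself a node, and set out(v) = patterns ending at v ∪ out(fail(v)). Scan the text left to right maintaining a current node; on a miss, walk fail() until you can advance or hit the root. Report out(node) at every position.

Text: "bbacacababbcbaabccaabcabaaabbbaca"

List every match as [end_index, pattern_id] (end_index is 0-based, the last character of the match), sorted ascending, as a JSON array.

Build automaton:
Trie nodes:
  n0 'ε': a→13 b→11 c→1
  n1 'c': a→2 b→6  [P0 ends]
  n2 'ca': b→3
  n3 'cab': a→4
  n4 'caba': a→5
  n5 'cabaa': ·  [P1 ends]
  n6 'cb': b→7
  n7 'cbb': a→8
  n8 'cbba': a→9
  n9 'cbbaa': b→10
  n10 'cbbaab': ·  [P2 ends]
  n11 'b': a→12 b→15
  n12 'ba': ·  [P3 ends]
  n13 'a': b→14
  n14 'ab': ·  [P4 ends]
  n15 'bb': a→16
  n16 'bba': c→17
  n17 'bbac': a→18
  n18 'bbaca': c→19
  n19 'bbacac': ·  [P5 ends]

Failure links (BFS by depth):
  n1('c'): parent n0 fail=0; on 'c' 0 → fail=0;  out {0}∪∅={0}
  n11('b'): parent n0 fail=0; on 'b' 0 → fail=0;  out ∅∪∅=∅
  n13('a'): parent n0 fail=0; on 'a' 0 → fail=0;  out ∅∪∅=∅
  n2('ca'): parent n1 fail=0; on 'a' 0 → fail=13;  out ∅∪∅=∅
  n6('cb'): parent n1 fail=0; on 'b' 0 → fail=11;  out ∅∪∅=∅
  n12('ba'): parent n11 fail=0; on 'a' 0 → fail=13;  out {3}∪∅={3}
  n14('ab'): parent n13 fail=0; on 'b' 0 → fail=11;  out {4}∪∅={4}
  n15('bb'): parent n11 fail=0; on 'b' 0 → fail=11;  out ∅∪∅=∅
  n3('cab'): parent n2 fail=13; on 'b' 13 → fail=14;  out ∅∪{4}={4}
  n7('cbb'): parent n6 fail=11; on 'b' 11 → fail=15;  out ∅∪∅=∅
  n16('bba'): parent n15 fail=11; on 'a' 11 → fail=12;  out ∅∪{3}={3}
  n4('caba'): parent n3 fail=14; on 'a' 14→11 → fail=12;  out ∅∪{3}={3}
  n8('cbba'): parent n7 fail=15; on 'a' 15 → fail=16;  out ∅∪{3}={3}
  n17('bbac'): parent n16 fail=12; on 'c' 12→13→0 → fail=1;  out ∅∪{0}={0}
  n5('cabaa'): parent n4 fail=12; on 'a' 12→13→0 → fail=13;  out {1}∪∅={1}
  n9('cbbaa'): parent n8 fail=16; on 'a' 16→12→13→0 → fail=13;  out ∅∪∅=∅
  n18('bbaca'): parent n17 fail=1; on 'a' 1 → fail=2;  out ∅∪∅=∅
  n10('cbbaab'): parent n9 fail=13; on 'b' 13 → fail=14;  out {2}∪{4}={2,4}
  n19('bbacac'): parent n18 fail=2; on 'c' 2→13→0 → fail=1;  out {5}∪{0}={0,5}

Text stream:
i=0 'b': node 0→11
i=1 'b': node 11→15
i=2 'a': node 15→16  → match P3@[1:2]
i=3 'c': node 16→17  → match P0@[3:3]
i=4 'a': node 17→18
i=5 'c': node 18→19  → match P0@[5:5],P5@[0:5]
i=6 'a': node 19→2 (via fail)
i=7 'b': node 2→3  → match P4@[6:7]
i=8 'a': node 3→4  → match P3@[7:8]
i=9 'b': node 4→14 (via fail)  → match P4@[8:9]
i=10 'b': node 14→15 (via fail)
i=11 'c': node 15→1 (via fail)  → match P0@[11:11]
i=12 'b': node 1→6
i=13 'a': node 6→12 (via fail)  → match P3@[12:13]
i=14 'a': node 12→13 (via fail)
i=15 'b': node 13→14  → match P4@[14:15]
i=16 'c': node 14→1 (via fail)  → match P0@[16:16]
i=17 'c': node 1→1 (via fail)  → match P0@[17:17]
i=18 'a': node 1→2
i=19 'a': node 2→13 (via fail)
i=20 'b': node 13→14  → match P4@[19:20]
i=21 'c': node 14→1 (via fail)  → match P0@[21:21]
i=22 'a': node 1→2
i=23 'b': node 2→3  → match P4@[22:23]
i=24 'a': node 3→4  → match P3@[23:24]
i=25 'a': node 4→5  → match P1@[21:25]
i=26 'a': node 5→13 (via fail)
i=27 'b': node 13→14  → match P4@[26:27]
i=28 'b': node 14→15 (via fail)
i=29 'b': node 15→15 (via fail)
i=30 'a': node 15→16  → match P3@[29:30]
i=31 'c': node 16→17  → match P0@[31:31]
i=32 'a': node 17→18

All matches (sorted): [[2,3],[3,0],[5,0],[5,5],[7,4],[8,3],[9,4],[11,0],[13,3],[15,4],[16,0],[17,0],[20,4],[21,0],[23,4],[24,3],[25,1],[27,4],[30,3],[31,0]]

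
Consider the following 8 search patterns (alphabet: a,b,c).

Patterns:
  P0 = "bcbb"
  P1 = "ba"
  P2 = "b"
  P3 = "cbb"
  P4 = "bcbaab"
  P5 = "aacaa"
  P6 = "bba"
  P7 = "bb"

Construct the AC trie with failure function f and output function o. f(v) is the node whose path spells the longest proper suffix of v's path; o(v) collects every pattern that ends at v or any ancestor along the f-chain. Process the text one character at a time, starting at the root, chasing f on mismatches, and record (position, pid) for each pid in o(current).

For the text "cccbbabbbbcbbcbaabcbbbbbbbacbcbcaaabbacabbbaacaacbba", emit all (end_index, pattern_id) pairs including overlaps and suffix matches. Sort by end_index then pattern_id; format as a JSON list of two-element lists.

Construct AC machine:
Trie nodes:
  n0 'ε': a→12 b→1 c→6
  n1 'b': a→5 b→17 c→2  ←P2
  n2 'bc': b→3
  n3 'bcb': a→9 b→4
  n4 'bcbb': ·  ←P0
  n5 'ba': ·  ←P1
  n6 'c': b→7
  n7 'cb': b→8
  n8 'cbb': ·  ←P3
  n9 'bcba': a→10
  n10 'bcbaa': b→11
  n11 'bcbaab': ·  ←P4
  n12 'a': a→13
  n13 'aa': c→14
  n14 'aac': a→15
  n15 'aaca': a→16
  n16 'aacaa': ·  ←P5
  n17 'bb': a→18  ←P7
  n18 'bba': ·  ←P6

Failure links (BFS by depth):
  n1('b'): parent n0 fail=0; on 'b' 0 → fail=0;  out {2}∪∅={2}
  n6('c'): parent n0 fail=0; on 'c' 0 → fail=0;  out ∅∪∅=∅
  n12('a'): parent n0 fail=0; on 'a' 0 → fail=0;  out ∅∪∅=∅
  n2('bc'): parent n1 fail=0; on 'c' 0 → fail=6;  out ∅∪∅=∅
  n5('ba'): parent n1 fail=0; on 'a' 0 → fail=12;  out {1}∪∅={1}
  n7('cb'): parent n6 fail=0; on 'b' 0 → fail=1;  out ∅∪{2}={2}
  n13('aa'): parent n12 fail=0; on 'a' 0 → fail=12;  out ∅∪∅=∅
  n17('bb'): parent n1 fail=0; on 'b' 0 → fail=1;  out {7}∪{2}={2,7}
  n3('bcb'): parent n2 fail=6; on 'b' 6 → fail=7;  out ∅∪{2}={2}
  n8('cbb'): parent n7 fail=1; on 'b' 1 → fail=17;  out {3}∪{2,7}={2,3,7}
  n14('aac'): parent n13 fail=12; on 'c' 12→0 → fail=6;  out ∅∪∅=∅
  n18('bba'): parent n17 fail=1; on 'a' 1 → fail=5;  out {6}∪{1}={1,6}
  n4('bcbb'): parent n3 fail=7; on 'b' 7 → fail=8;  out {0}∪{2,3,7}={0,2,3,7}
  n9('bcba'): parent n3 fail=7; on 'a' 7→1 → fail=5;  out ∅∪{1}={1}
  n15('aaca'): parent n14 fail=6; on 'a' 6→0 → fail=12;  out ∅∪∅=∅
  n10('bcbaa'): parent n9 fail=5; on 'a' 5→12 → fail=13;  out ∅∪∅=∅
  n16('aacaa'): parent n15 fail=12; on 'a' 12 → fail=13;  out {5}∪∅={5}
  n11('bcbaab'): parent n10 fail=13; on 'b' 13→12→0 → fail=1;  out {4}∪{2}={2,4}

Text stream:
pos 0 'c': at 6
pos 1 'c': at 6 (fail-walked)
pos 2 'c': at 6 (fail-walked)
pos 3 'b': at 7  ** P2@[3:3]
pos 4 'b': at 8  ** P2@[4:4],P3@[2:4],P7@[3:4]
pos 5 'a': at 18 (fail-walked)  ** P1@[4:5],P6@[3:5]
pos 6 'b': at 1 (fail-walked)  ** P2@[6:6]
pos 7 'b': at 17  ** P2@[7:7],P7@[6:7]
pos 8 'b': at 17 (fail-walked)  ** P2@[8:8],P7@[7:8]
pos 9 'b': at 17 (fail-walked)  ** P2@[9:9],P7@[8:9]
pos 10 'c': at 2 (fail-walked)
pos 11 'b': at 3  ** P2@[11:11]
pos 12 'b': at 4  ** P0@[9:12],P2@[12:12],P3@[10:12],P7@[11:12]
pos 13 'c': at 2 (fail-walked)
pos 14 'b': at 3  ** P2@[14:14]
pos 15 'a': at 9  ** P1@[14:15]
pos 16 'a': at 10
pos 17 'b': at 11  ** P2@[17:17],P4@[12:17]
pos 18 'c': at 2 (fail-walked)
pos 19 'b': at 3  ** P2@[19:19]
pos 20 'b': at 4  ** P0@[17:20],P2@[20:20],P3@[18:20],P7@[19:20]
pos 21 'b': at 17 (fail-walked)  ** P2@[21:21],P7@[20:21]
pos 22 'b': at 17 (fail-walked)  ** P2@[22:22],P7@[21:22]
pos 23 'b': at 17 (fail-walked)  ** P2@[23:23],P7@[22:23]
pos 24 'b': at 17 (fail-walked)  ** P2@[24:24],P7@[23:24]
pos 25 'b': at 17 (fail-walked)  ** P2@[25:25],P7@[24:25]
pos 26 'a': at 18  ** P1@[25:26],P6@[24:26]
pos 27 'c': at 6 (fail-walked)
pos 28 'b': at 7  ** P2@[28:28]
pos 29 'c': at 2 (fail-walked)
pos 30 'b': at 3  ** P2@[30:30]
pos 31 'c': at 2 (fail-walked)
pos 32 'a': at 12 (fail-walked)
pos 33 'a': at 13
pos 34 'a': at 13 (fail-walked)
pos 35 'b': at 1 (fail-walked)  ** P2@[35:35]
pos 36 'b': at 17  ** P2@[36:36],P7@[35:36]
pos 37 'a': at 18  ** P1@[36:37],P6@[35:37]
pos 38 'c': at 6 (fail-walked)
pos 39 'a': at 12 (fail-walked)
pos 40 'b': at 1 (fail-walked)  ** P2@[40:40]
pos 41 'b': at 17  ** P2@[41:41],P7@[40:41]
pos 42 'b': at 17 (fail-walked)  ** P2@[42:42],P7@[41:42]
pos 43 'a': at 18  ** P1@[42:43],P6@[41:43]
pos 44 'a': at 13 (fail-walked)
pos 45 'c': at 14
pos 46 'a': at 15
pos 47 'a': at 16  ** P5@[43:47]
pos 48 'c': at 14 (fail-walked)
pos 49 'b': at 7 (fail-walked)  ** P2@[49:49]
pos 50 'b': at 8  ** P2@[50:50],P3@[48:50],P7@[49:50]
pos 51 'a': at 18 (fail-walked)  ** P1@[50:51],P6@[49:51]

Result: [[3,2],[4,2],[4,3],[4,7],[5,1],[5,6],[6,2],[7,2],[7,7],[8,2],[8,7],[9,2],[9,7],[11,2],[12,0],[12,2],[12,3],[12,7],[14,2],[15,1],[17,2],[17,4],[19,2],[20,0],[20,2],[20,3],[20,7],[21,2],[21,7],[22,2],[22,7],[23,2],[23,7],[24,2],[24,7],[25,2],[25,7],[26,1],[26,6],[28,2],[30,2],[35,2],[36,2],[36,7],[37,1],[37,6],[40,2],[41,2],[41,7],[42,2],[42,7],[43,1],[43,6],[47,5],[49,2],[50,2],[50,3],[50,7],[51,1],[51,6]]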